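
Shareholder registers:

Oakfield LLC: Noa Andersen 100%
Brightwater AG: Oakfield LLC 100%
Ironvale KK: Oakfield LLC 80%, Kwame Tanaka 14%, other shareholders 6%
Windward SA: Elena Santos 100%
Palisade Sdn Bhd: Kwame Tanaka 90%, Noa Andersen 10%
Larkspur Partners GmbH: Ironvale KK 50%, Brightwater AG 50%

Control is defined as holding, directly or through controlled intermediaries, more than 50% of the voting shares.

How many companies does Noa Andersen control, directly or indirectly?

4

Noa holds 100% of Oakfield, so Noa controls Oakfield.
Oakfield holds 100% of Brightwater, so Noa controls Brightwater.
Oakfield holds 80% of Ironvale, so Noa controls Ironvale.
Ironvale and Brightwater together hold 50% + 50% = 100% of Larkspur, so Noa controls Larkspur.
No other company's threshold is met.
Noa controls 4 companies.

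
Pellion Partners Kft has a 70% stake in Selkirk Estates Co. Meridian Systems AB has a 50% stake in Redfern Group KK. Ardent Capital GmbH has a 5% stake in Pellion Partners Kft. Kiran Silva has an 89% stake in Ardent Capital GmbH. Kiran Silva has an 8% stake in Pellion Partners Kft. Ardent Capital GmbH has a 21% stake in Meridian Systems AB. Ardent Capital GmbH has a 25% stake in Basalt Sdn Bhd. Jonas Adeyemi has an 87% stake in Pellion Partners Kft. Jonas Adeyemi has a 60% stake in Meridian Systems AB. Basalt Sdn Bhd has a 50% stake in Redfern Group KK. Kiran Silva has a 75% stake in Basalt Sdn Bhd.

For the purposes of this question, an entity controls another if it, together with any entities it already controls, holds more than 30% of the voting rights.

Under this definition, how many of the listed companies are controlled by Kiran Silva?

3

Kiran holds 89% of Ardent, so Kiran controls Ardent.
Ardent and Kiran together hold 25% + 75% = 100% of Basalt, so Kiran controls Basalt.
Basalt holds 50% of Redfern, so Kiran controls Redfern.
No other company's threshold is met.
Kiran controls 3 companies.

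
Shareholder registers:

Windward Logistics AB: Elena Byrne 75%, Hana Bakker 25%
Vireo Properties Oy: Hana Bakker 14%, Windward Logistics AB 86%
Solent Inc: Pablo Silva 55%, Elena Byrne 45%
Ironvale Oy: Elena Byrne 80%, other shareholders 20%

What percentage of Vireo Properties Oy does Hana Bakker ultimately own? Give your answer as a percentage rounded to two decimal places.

35.50%

Hana reaches Vireo along 2 paths.
Direct stake: 14% = 14%.
Via Windward: 25% × 86% = 21.5%.
Total: 14% + 21.5% = 35.5%.
Rounded: 35.50%.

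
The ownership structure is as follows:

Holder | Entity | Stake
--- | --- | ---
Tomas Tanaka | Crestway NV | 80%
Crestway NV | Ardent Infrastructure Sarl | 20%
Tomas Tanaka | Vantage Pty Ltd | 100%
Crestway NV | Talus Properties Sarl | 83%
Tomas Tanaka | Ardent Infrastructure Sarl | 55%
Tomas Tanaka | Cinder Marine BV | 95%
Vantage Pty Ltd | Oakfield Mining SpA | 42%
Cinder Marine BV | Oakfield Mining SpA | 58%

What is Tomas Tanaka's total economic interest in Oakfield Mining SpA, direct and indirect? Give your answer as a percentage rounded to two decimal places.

97.10%

Tomas reaches Oakfield along 2 paths.
Via Vantage: 100% × 42% = 42%.
Via Cinder: 95% × 58% = 55.1%.
Total: 42% + 55.1% = 97.1%.
Rounded: 97.10%.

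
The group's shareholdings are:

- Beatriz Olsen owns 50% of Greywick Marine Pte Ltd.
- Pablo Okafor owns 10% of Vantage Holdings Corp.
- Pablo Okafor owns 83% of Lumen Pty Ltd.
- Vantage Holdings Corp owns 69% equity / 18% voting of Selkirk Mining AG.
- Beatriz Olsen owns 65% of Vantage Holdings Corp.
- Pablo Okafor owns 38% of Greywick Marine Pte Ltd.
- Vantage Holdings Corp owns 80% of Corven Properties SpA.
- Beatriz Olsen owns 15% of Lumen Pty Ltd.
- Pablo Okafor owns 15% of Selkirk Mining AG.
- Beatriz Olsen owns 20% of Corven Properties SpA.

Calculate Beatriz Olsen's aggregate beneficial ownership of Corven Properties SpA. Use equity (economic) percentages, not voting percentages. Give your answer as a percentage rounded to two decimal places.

Beatriz reaches Corven along 2 paths.
Direct stake: 20% = 20%.
Via Vantage: 65% × 80% = 52%.
Total: 20% + 52% = 72%.
Rounded: 72.00%.

72.00%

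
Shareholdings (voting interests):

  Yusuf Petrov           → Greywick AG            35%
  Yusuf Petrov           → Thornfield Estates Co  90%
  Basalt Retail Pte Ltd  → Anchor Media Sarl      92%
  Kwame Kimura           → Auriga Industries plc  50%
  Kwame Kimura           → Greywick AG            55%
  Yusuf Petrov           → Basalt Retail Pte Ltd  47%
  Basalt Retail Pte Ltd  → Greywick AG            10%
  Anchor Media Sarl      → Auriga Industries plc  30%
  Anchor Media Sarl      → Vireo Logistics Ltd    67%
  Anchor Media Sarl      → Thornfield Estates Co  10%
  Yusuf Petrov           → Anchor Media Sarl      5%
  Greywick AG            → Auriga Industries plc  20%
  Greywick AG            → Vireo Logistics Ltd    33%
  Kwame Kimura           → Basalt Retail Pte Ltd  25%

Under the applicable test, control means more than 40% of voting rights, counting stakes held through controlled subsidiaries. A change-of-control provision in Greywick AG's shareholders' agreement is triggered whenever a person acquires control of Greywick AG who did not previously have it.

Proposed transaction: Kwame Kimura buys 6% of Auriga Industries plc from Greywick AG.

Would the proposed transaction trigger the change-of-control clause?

The purchase adds only to Kwame's holdings (Greywick's stake shrinks), so Kwame is the only person who could newly come to control Greywick.
Kwame holds 55% of Greywick, so Kwame controls Greywick.
So Kwame already controls Greywick before the transaction.
After the purchase, Kwame's direct stake in Auriga rises to 50% + 6% = 56%, and Greywick's stake falls to 14%.
Kwame controlled Greywick already, so this is not a new person acquiring control; every other person's position is unchanged or reduced.
No new person acquires control, so the clause is not triggered.

No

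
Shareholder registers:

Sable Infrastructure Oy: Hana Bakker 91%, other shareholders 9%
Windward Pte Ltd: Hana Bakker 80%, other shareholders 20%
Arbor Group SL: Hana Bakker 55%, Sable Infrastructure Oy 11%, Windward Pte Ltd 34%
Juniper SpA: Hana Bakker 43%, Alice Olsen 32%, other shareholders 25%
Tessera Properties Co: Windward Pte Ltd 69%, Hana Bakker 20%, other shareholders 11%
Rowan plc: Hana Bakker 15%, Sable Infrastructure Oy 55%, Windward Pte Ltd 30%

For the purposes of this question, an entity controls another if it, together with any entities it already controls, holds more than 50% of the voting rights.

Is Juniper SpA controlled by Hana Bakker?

Hana holds 91% of Sable, so Hana controls Sable.
Hana holds 80% of Windward, so Hana controls Windward.
Hana and Sable and Windward together hold 55% + 11% + 34% = 100% of Arbor, so Hana controls Arbor.
Windward and Hana together hold 69% + 20% = 89% of Tessera, so Hana controls Tessera.
Hana and Sable and Windward together hold 15% + 55% + 30% = 100% of Rowan, so Hana controls Rowan.
In Juniper, Hana's side holds only 43%, not > 50%.
So Hana does not control Juniper.

No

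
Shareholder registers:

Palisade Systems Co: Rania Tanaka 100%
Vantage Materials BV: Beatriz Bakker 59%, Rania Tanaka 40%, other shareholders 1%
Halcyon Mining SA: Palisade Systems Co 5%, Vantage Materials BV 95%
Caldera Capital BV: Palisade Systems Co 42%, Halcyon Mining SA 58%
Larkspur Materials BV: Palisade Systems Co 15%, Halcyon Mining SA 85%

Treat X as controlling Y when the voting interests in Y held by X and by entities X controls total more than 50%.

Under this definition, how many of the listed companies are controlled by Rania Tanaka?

1

Rania holds 100% of Palisade, so Rania controls Palisade.
No other company's threshold is met.
Rania controls 1 company.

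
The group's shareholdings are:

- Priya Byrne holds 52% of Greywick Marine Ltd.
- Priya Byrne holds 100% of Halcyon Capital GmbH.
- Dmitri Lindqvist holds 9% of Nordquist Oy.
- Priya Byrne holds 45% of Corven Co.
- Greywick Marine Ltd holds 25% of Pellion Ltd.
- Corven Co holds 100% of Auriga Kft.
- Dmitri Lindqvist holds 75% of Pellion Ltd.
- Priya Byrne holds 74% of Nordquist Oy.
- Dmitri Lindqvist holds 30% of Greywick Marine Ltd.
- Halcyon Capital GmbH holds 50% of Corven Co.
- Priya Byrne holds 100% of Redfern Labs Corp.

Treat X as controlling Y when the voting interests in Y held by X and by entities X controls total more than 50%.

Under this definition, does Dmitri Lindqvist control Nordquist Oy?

Dmitri holds 75% of Pellion, so Dmitri controls Pellion.
In Nordquist, Dmitri's side holds only 9%, not > 50%.
So Dmitri does not control Nordquist.

No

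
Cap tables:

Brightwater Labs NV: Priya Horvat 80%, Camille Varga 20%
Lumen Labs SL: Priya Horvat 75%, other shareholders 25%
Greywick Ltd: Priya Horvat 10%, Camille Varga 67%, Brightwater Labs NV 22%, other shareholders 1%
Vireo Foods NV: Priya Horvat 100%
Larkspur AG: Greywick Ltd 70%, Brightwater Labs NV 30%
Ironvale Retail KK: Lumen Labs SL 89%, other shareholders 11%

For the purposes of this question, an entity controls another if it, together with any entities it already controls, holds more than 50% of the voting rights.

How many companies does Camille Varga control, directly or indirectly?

2

Camille holds 67% of Greywick, so Camille controls Greywick.
Greywick holds 70% of Larkspur, so Camille controls Larkspur.
No other company's threshold is met.
Camille controls 2 companies.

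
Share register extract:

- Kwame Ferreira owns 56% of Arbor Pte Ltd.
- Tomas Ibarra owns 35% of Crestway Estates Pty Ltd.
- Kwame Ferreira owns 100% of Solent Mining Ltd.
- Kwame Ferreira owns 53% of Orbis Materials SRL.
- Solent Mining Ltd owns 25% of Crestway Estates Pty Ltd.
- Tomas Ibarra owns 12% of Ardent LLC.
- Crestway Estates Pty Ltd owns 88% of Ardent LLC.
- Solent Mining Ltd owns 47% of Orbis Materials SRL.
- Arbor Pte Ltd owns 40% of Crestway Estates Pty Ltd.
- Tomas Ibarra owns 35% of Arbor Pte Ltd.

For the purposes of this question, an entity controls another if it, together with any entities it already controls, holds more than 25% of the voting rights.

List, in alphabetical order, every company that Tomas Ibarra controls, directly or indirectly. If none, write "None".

Arbor Pte Ltd, Ardent LLC, Crestway Estates Pty Ltd

Tomas holds 35% of Arbor, so Tomas controls Arbor.
Tomas and Arbor together hold 35% + 40% = 75% of Crestway, so Tomas controls Crestway.
Tomas and Crestway together hold 12% + 88% = 100% of Ardent, so Tomas controls Ardent.
No other company's threshold is met.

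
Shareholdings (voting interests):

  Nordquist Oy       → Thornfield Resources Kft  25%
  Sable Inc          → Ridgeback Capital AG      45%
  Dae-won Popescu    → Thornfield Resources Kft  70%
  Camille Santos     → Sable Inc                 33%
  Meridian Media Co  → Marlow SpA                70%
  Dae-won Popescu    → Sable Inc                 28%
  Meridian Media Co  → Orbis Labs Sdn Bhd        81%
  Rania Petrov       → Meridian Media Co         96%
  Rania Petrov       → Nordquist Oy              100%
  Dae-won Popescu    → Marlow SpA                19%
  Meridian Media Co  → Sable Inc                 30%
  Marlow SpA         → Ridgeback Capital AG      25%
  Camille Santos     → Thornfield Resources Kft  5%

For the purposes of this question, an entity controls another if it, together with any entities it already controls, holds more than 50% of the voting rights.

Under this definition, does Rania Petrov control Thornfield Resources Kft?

No

Rania holds 96% of Meridian, so Rania controls Meridian.
Rania holds 100% of Nordquist, so Rania controls Nordquist.
Meridian holds 81% of Orbis, so Rania controls Orbis.
Meridian holds 70% of Marlow, so Rania controls Marlow.
In Thornfield, Rania's side holds only 25%, not > 50%.
So Rania does not control Thornfield.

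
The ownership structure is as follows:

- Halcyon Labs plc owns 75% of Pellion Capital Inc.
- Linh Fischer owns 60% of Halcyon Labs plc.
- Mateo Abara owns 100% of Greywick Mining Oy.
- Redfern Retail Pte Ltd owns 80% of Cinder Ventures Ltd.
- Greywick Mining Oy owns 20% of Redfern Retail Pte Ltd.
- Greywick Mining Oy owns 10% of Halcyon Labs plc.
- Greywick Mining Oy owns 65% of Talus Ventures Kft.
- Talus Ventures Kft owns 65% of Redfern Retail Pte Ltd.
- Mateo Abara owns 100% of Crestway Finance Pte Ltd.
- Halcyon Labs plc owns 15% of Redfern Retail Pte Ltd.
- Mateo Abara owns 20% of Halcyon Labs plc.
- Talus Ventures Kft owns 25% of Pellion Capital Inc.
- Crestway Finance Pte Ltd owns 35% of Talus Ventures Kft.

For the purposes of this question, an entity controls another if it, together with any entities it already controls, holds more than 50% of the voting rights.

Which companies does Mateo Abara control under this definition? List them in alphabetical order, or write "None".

Cinder Ventures Ltd, Crestway Finance Pte Ltd, Greywick Mining Oy, Redfern Retail Pte Ltd, Talus Ventures Kft

Mateo holds 100% of Crestway, so Mateo controls Crestway.
Mateo holds 100% of Greywick, so Mateo controls Greywick.
Greywick and Crestway together hold 65% + 35% = 100% of Talus, so Mateo controls Talus.
Talus and Greywick together hold 65% + 20% = 85% of Redfern, so Mateo controls Redfern.
Redfern holds 80% of Cinder, so Mateo controls Cinder.
No other company's threshold is met.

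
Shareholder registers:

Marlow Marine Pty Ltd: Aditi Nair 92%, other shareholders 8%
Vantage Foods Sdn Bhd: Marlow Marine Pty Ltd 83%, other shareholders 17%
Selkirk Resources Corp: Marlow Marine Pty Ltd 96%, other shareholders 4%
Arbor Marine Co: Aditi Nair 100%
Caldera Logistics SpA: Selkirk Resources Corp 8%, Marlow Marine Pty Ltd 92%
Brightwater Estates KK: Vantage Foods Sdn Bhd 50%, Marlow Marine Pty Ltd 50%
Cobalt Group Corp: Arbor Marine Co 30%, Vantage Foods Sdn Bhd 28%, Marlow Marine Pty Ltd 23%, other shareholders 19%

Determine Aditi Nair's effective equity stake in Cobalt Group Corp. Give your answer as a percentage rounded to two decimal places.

72.54%

Aditi reaches Cobalt along 3 paths.
Via Arbor: 100% × 30% = 30%.
Via Marlow → Vantage: 92% × 83% × 28% = 21.3808%.
Via Marlow: 92% × 23% = 21.16%.
Total: 30% + 21.3808% + 21.16% = 72.5408%.
Rounded: 72.54%.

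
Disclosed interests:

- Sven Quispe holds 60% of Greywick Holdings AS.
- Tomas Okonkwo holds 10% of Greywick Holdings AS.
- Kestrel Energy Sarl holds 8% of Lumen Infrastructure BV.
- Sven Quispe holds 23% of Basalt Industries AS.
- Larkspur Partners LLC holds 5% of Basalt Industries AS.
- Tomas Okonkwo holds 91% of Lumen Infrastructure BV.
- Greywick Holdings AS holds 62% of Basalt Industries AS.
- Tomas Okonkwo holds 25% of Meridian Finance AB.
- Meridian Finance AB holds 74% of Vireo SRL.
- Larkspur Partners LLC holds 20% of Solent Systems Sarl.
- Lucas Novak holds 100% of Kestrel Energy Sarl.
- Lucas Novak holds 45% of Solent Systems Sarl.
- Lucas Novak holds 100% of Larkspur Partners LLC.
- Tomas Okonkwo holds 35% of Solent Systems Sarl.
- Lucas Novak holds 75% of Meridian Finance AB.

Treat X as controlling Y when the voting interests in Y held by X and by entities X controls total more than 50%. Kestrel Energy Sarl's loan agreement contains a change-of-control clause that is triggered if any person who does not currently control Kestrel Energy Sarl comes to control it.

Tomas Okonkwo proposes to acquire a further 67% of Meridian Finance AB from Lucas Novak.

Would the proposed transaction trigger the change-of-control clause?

The purchase adds only to Tomas's holdings (Lucas's stake shrinks), so Tomas is the only person who could newly come to control Kestrel.
Tomas holds 91% of Lumen, so Tomas controls Lumen.
Neither Tomas nor any entity Tomas controls holds any voting interest in Kestrel.
So before the transaction, Tomas does not control Kestrel.
After the purchase, Tomas's direct stake in Meridian rises to 25% + 67% = 92%, and Lucas's stake falls to 8%.
Tomas holds 92% of Meridian, so Tomas controls Meridian.
Meridian holds 74% of Vireo, so Tomas controls Vireo.
After the transaction, neither Tomas nor any entity Tomas controls holds a voting interest in Kestrel, so Tomas still does not control it.
No new person acquires control, so the clause is not triggered.

No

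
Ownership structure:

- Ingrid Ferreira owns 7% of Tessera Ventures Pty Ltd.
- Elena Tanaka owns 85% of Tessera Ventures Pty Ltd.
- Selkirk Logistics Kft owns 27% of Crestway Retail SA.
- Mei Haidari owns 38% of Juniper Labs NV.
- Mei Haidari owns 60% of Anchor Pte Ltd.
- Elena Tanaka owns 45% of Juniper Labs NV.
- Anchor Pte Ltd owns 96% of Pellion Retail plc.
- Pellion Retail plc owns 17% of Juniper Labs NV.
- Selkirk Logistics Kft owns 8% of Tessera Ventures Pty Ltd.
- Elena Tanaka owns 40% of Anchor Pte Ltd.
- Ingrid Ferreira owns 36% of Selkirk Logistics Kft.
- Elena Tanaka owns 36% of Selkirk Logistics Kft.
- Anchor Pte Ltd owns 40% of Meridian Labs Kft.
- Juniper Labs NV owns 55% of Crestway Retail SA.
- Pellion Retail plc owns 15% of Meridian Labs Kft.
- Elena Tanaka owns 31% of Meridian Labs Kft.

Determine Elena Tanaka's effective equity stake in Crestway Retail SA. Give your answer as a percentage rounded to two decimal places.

Elena reaches Crestway along 3 paths.
Via Selkirk: 36% × 27% = 9.72%.
Via Juniper: 45% × 55% = 24.75%.
Via Anchor → Pellion → Juniper: 40% × 96% × 17% × 55% = 3.5904%.
Total: 9.72% + 24.75% + 3.5904% = 38.0604%.
Rounded: 38.06%.

38.06%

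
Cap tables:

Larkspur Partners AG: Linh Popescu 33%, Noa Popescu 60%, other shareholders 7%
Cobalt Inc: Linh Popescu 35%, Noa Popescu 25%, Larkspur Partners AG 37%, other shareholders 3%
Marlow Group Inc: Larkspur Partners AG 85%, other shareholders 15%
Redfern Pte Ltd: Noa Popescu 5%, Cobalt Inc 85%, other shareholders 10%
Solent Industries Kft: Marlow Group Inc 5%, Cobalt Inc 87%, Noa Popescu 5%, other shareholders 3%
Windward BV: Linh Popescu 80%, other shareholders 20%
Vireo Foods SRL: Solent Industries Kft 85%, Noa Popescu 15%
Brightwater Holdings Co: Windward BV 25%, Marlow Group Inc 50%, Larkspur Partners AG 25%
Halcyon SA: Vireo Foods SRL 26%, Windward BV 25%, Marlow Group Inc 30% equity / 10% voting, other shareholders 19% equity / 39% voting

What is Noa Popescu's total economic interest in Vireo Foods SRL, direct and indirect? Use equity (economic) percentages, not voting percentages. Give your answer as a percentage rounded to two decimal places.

Noa reaches Vireo along 5 paths.
Via Larkspur → Marlow → Solent: 60% × 85% × 5% × 85% = 2.1675%.
Via Cobalt → Solent: 25% × 87% × 85% = 18.4875%.
Via Larkspur → Cobalt → Solent: 60% × 37% × 87% × 85% = 16.4169%.
Via Solent: 5% × 85% = 4.25%.
Direct stake: 15% = 15%.
Total: 2.1675% + 18.4875% + 16.4169% + 4.25% + 15% = 56.3219%.
Rounded: 56.32%.

56.32%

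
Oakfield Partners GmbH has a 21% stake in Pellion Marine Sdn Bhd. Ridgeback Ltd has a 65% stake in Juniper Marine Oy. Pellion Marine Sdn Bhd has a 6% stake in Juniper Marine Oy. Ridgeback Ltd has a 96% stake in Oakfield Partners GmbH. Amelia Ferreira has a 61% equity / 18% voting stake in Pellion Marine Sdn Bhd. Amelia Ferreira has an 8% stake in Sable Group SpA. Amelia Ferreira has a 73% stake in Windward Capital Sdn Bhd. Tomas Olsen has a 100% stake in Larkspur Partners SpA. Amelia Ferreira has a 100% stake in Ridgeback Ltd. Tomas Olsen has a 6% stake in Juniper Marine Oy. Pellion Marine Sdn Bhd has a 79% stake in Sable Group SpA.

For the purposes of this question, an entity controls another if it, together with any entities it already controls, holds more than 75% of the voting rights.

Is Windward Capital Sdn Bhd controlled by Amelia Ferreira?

No

Amelia holds 100% of Ridgeback, so Amelia controls Ridgeback.
Ridgeback holds 96% of Oakfield, so Amelia controls Oakfield.
In Windward, Amelia's side holds only 73%, not > 75%.
So Amelia does not control Windward.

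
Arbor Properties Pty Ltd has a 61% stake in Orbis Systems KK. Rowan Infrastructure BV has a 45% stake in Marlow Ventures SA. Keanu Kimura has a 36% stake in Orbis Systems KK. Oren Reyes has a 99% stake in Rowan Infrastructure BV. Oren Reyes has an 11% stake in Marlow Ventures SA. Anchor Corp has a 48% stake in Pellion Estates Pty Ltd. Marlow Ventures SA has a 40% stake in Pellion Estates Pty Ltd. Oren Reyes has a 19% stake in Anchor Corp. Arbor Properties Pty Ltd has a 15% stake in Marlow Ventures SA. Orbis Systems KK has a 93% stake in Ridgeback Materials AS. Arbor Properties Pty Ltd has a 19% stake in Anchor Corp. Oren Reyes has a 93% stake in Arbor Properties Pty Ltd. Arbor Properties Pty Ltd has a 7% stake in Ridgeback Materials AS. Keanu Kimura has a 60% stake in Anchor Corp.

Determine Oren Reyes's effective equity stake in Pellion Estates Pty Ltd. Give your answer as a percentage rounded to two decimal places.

45.40%

Oren reaches Pellion along 5 paths.
Via Rowan → Marlow: 99% × 45% × 40% = 17.82%.
Via Marlow: 11% × 40% = 4.4%.
Via Arbor → Marlow: 93% × 15% × 40% = 5.58%.
Via Anchor: 19% × 48% = 9.12%.
Via Arbor → Anchor: 93% × 19% × 48% = 8.4816%.
Total: 17.82% + 4.4% + 5.58% + 9.12% + 8.4816% = 45.4016%.
Rounded: 45.40%.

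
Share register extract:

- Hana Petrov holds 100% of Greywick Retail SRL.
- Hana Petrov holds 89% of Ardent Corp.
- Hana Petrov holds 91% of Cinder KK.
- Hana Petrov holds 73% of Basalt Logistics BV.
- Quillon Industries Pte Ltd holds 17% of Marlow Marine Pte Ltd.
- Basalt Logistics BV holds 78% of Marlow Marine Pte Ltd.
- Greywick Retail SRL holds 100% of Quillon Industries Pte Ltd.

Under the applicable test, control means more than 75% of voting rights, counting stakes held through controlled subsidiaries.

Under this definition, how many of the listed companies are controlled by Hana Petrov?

Hana holds 100% of Greywick, so Hana controls Greywick.
Greywick holds 100% of Quillon, so Hana controls Quillon.
Hana holds 89% of Ardent, so Hana controls Ardent.
Hana holds 91% of Cinder, so Hana controls Cinder.
No other company's threshold is met.
Hana controls 4 companies.

4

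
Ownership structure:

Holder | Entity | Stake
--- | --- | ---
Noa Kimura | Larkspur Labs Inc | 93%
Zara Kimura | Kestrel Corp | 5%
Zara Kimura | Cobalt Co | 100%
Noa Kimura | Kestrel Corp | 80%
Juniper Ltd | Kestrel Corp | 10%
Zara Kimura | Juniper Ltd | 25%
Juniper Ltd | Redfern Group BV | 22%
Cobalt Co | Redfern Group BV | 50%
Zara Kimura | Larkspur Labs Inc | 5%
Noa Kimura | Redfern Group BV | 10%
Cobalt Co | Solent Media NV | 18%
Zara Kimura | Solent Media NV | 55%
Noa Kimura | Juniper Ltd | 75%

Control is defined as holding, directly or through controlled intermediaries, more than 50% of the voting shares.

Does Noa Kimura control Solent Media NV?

Noa holds 75% of Juniper, so Noa controls Juniper.
Juniper and Noa together hold 10% + 80% = 90% of Kestrel, so Noa controls Kestrel.
Noa holds 93% of Larkspur, so Noa controls Larkspur.
Neither Noa nor any entity Noa controls holds any voting interest in Solent.
So Noa does not control Solent.

No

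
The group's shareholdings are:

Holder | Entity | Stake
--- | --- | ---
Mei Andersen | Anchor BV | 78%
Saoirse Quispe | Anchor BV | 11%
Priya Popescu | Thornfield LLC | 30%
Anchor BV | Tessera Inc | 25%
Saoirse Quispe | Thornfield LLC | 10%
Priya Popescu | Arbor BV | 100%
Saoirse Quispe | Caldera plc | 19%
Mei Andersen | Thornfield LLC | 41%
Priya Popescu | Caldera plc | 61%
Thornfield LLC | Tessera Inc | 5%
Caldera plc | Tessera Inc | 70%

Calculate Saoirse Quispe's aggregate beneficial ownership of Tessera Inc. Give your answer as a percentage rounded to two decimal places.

16.55%

Saoirse reaches Tessera along 3 paths.
Via Anchor: 11% × 25% = 2.75%.
Via Caldera: 19% × 70% = 13.3%.
Via Thornfield: 10% × 5% = 0.5%.
Total: 2.75% + 13.3% + 0.5% = 16.55%.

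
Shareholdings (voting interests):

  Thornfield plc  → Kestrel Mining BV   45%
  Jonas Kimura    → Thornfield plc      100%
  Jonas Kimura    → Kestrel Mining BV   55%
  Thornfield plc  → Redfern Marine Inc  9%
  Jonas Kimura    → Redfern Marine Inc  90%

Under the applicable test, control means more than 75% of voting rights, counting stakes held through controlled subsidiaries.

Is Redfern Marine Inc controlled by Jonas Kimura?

Jonas holds 100% of Thornfield, so Jonas controls Thornfield.
Thornfield and Jonas together hold 9% + 90% = 99% of Redfern, so Jonas controls Redfern.

Yes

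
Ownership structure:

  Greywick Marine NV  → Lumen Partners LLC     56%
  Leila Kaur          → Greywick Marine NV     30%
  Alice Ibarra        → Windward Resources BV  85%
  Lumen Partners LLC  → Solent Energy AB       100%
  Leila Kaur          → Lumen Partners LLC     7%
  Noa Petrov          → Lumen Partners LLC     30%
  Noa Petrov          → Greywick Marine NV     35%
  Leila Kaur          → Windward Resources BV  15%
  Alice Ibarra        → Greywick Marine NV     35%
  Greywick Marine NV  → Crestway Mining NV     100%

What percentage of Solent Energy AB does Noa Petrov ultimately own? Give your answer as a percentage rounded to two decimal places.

49.60%

Noa reaches Solent along 2 paths.
Via Lumen: 30% × 100% = 30%.
Via Greywick → Lumen: 35% × 56% × 100% = 19.6%.
Total: 30% + 19.6% = 49.6%.
Rounded: 49.60%.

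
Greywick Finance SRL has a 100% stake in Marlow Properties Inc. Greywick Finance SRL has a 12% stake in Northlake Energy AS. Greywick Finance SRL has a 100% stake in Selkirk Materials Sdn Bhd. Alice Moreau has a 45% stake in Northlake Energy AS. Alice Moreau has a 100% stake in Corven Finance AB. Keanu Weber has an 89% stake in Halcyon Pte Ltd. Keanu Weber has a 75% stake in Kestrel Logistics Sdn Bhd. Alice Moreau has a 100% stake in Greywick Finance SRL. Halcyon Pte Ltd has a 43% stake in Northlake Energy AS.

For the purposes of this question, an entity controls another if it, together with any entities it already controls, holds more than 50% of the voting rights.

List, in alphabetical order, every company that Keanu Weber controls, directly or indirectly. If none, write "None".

Keanu holds 89% of Halcyon, so Keanu controls Halcyon.
Keanu holds 75% of Kestrel, so Keanu controls Kestrel.
No other company's threshold is met.

Halcyon Pte Ltd, Kestrel Logistics Sdn Bhd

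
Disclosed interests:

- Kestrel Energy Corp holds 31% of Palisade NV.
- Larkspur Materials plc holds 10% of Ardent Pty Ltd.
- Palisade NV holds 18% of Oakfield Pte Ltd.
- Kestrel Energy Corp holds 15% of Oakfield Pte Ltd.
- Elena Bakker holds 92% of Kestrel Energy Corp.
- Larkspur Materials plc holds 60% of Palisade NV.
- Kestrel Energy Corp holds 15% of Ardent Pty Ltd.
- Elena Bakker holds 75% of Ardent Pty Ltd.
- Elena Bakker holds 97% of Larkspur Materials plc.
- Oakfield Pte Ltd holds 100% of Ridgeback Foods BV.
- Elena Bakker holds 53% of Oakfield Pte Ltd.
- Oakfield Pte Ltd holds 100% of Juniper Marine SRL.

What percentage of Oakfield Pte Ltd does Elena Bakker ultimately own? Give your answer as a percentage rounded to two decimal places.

82.41%

Elena reaches Oakfield along 4 paths.
Direct stake: 53% = 53%.
Via Kestrel: 92% × 15% = 13.8%.
Via Larkspur → Palisade: 97% × 60% × 18% = 10.476%.
Via Kestrel → Palisade: 92% × 31% × 18% = 5.1336%.
Total: 53% + 13.8% + 10.476% + 5.1336% = 82.4096%.
Rounded: 82.41%.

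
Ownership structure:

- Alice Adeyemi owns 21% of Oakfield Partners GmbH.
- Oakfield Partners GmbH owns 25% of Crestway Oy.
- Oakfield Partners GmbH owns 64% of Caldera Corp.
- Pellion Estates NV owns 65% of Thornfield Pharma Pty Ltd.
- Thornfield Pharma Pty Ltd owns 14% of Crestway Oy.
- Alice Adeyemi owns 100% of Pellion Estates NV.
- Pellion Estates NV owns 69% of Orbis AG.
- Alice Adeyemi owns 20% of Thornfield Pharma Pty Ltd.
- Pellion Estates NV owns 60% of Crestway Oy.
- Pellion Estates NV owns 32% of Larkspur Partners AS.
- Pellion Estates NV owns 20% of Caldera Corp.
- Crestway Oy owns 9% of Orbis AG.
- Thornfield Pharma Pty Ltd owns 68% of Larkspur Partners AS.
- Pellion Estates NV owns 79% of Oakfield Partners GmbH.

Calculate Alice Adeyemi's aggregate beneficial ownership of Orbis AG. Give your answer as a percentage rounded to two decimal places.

Alice reaches Orbis along 6 paths.
Via Pellion: 100% × 69% = 69%.
Via Thornfield → Crestway: 20% × 14% × 9% = 0.252%.
Via Pellion → Thornfield → Crestway: 100% × 65% × 14% × 9% = 0.819%.
Via Pellion → Crestway: 100% × 60% × 9% = 5.4%.
Via Oakfield → Crestway: 21% × 25% × 9% = 0.4725%.
Via Pellion → Oakfield → Crestway: 100% × 79% × 25% × 9% = 1.7775%.
Total: 69% + 0.252% + 0.819% + 5.4% + 0.4725% + 1.7775% = 77.721%.
Rounded: 77.72%.

77.72%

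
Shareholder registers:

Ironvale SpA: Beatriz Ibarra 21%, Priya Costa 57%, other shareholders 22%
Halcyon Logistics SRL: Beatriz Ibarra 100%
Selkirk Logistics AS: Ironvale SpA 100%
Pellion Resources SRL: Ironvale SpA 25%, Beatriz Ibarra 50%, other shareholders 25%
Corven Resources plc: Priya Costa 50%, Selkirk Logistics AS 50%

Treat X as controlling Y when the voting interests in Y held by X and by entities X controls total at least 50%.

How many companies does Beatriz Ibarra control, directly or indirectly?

2

Beatriz holds 100% of Halcyon, so Beatriz controls Halcyon.
Beatriz holds 50% of Pellion, so Beatriz controls Pellion.
No other company's threshold is met.
Beatriz controls 2 companies.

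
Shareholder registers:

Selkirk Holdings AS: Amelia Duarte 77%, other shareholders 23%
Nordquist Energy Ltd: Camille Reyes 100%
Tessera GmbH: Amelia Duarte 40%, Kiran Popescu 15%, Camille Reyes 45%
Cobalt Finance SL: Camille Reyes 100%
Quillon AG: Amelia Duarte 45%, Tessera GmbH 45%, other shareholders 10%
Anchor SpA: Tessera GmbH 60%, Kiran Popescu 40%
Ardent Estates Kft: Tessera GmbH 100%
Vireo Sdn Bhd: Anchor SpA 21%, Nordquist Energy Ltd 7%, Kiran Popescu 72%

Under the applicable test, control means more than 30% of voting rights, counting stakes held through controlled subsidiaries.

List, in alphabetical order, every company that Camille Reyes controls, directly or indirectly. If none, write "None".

Camille holds 100% of Nordquist, so Camille controls Nordquist.
Camille holds 45% of Tessera, so Camille controls Tessera.
Camille holds 100% of Cobalt, so Camille controls Cobalt.
Tessera holds 45% of Quillon, so Camille controls Quillon.
Tessera holds 60% of Anchor, so Camille controls Anchor.
Tessera holds 100% of Ardent, so Camille controls Ardent.
No other company's threshold is met.

Anchor SpA, Ardent Estates Kft, Cobalt Finance SL, Nordquist Energy Ltd, Quillon AG, Tessera GmbH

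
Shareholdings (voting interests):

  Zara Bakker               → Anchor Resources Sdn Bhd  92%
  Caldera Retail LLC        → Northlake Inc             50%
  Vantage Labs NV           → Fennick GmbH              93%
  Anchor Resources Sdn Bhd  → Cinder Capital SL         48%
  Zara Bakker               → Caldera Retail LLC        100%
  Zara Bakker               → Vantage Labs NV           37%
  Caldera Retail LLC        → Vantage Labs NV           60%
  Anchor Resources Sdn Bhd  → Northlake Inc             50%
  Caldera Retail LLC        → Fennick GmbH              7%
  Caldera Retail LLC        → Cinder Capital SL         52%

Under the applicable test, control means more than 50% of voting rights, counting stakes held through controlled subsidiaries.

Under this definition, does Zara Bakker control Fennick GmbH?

Zara holds 100% of Caldera, so Zara controls Caldera.
Caldera and Zara together hold 60% + 37% = 97% of Vantage, so Zara controls Vantage.
Caldera and Vantage together hold 7% + 93% = 100% of Fennick, so Zara controls Fennick.

Yes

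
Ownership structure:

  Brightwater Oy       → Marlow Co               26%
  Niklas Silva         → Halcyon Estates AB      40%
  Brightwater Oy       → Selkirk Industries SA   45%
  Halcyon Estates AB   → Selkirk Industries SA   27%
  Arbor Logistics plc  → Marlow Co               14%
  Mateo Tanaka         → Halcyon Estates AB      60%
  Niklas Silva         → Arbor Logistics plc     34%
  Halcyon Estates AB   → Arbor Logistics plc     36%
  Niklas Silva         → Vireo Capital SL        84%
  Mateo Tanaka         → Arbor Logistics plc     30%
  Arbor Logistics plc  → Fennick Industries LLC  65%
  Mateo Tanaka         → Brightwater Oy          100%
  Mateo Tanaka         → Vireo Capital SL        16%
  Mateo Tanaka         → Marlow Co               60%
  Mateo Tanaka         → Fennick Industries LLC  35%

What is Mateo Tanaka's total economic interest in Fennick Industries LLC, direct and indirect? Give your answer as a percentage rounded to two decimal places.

Mateo reaches Fennick along 3 paths.
Direct stake: 35% = 35%.
Via Arbor: 30% × 65% = 19.5%.
Via Halcyon → Arbor: 60% × 36% × 65% = 14.04%.
Total: 35% + 19.5% + 14.04% = 68.54%.

68.54%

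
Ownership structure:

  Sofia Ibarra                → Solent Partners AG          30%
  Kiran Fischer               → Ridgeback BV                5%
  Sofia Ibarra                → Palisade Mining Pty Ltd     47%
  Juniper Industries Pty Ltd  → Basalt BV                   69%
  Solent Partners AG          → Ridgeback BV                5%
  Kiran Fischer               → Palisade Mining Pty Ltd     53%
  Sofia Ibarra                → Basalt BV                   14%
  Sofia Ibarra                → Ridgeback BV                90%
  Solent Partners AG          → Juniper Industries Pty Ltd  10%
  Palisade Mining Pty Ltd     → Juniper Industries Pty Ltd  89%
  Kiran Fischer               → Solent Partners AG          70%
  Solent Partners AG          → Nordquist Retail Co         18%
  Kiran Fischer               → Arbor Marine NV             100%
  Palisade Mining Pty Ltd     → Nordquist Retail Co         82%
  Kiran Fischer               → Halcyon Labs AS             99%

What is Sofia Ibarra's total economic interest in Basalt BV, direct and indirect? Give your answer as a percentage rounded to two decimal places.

44.93%

Sofia reaches Basalt along 3 paths.
Via Solent → Juniper: 30% × 10% × 69% = 2.07%.
Via Palisade → Juniper: 47% × 89% × 69% = 28.8627%.
Direct stake: 14% = 14%.
Total: 2.07% + 28.8627% + 14% = 44.9327%.
Rounded: 44.93%.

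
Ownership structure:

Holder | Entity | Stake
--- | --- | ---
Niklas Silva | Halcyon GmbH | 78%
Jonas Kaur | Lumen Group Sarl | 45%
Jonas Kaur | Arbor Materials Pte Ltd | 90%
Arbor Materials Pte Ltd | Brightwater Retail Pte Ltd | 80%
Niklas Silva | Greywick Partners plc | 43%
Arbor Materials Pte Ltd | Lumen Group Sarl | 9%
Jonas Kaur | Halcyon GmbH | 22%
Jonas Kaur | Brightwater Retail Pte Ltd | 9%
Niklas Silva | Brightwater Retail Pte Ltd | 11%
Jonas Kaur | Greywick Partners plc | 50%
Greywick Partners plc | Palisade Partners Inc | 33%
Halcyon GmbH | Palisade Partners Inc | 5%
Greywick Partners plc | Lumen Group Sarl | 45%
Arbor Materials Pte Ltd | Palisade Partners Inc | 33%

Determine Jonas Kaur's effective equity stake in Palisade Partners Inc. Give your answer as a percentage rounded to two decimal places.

Jonas reaches Palisade along 3 paths.
Via Halcyon: 22% × 5% = 1.1%.
Via Greywick: 50% × 33% = 16.5%.
Via Arbor: 90% × 33% = 29.7%.
Total: 1.1% + 16.5% + 29.7% = 47.3%.
Rounded: 47.30%.

47.30%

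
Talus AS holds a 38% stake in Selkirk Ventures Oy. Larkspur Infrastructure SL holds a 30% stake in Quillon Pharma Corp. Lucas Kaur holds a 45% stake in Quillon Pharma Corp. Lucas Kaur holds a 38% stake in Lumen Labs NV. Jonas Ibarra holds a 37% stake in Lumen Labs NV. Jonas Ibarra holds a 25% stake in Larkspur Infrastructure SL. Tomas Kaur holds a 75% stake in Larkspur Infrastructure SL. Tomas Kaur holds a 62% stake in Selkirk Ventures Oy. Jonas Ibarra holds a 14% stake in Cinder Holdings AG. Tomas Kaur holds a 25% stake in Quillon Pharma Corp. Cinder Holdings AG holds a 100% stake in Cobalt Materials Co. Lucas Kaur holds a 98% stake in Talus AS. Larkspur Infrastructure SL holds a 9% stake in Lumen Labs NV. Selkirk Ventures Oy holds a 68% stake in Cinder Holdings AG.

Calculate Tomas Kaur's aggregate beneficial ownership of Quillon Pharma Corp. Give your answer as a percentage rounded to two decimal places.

Tomas reaches Quillon along 2 paths.
Direct stake: 25% = 25%.
Via Larkspur: 75% × 30% = 22.5%.
Total: 25% + 22.5% = 47.5%.
Rounded: 47.50%.

47.50%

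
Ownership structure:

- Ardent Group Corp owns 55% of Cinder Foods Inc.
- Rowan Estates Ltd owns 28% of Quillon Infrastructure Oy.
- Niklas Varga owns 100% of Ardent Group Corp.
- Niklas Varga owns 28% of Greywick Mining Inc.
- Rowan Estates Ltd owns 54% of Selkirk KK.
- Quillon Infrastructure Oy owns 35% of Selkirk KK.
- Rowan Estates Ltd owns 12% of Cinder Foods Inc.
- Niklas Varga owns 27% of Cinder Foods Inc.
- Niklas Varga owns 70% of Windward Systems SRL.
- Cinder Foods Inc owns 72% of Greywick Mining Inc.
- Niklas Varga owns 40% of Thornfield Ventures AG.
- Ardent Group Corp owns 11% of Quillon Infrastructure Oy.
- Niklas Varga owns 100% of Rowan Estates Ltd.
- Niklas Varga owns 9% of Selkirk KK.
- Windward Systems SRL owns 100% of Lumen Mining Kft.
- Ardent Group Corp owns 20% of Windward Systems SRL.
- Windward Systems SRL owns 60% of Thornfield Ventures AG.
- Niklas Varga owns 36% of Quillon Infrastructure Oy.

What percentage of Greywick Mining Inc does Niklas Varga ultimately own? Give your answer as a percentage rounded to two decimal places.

95.68%

Niklas reaches Greywick along 4 paths.
Via Ardent → Cinder: 100% × 55% × 72% = 39.6%.
Via Rowan → Cinder: 100% × 12% × 72% = 8.64%.
Via Cinder: 27% × 72% = 19.44%.
Direct stake: 28% = 28%.
Total: 39.6% + 8.64% + 19.44% + 28% = 95.68%.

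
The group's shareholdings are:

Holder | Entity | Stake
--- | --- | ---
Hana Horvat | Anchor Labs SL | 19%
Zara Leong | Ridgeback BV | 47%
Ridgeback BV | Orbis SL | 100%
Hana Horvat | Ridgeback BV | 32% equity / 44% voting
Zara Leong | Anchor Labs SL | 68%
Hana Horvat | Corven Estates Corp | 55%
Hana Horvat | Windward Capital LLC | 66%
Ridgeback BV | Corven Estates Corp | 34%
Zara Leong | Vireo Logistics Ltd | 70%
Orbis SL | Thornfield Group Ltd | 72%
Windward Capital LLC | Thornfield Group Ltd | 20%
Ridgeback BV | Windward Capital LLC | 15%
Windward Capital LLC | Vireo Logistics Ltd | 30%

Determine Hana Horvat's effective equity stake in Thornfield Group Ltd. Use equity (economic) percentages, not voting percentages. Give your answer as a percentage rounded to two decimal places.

37.20%

Hana reaches Thornfield along 3 paths.
Via Ridgeback → Windward: 32% × 15% × 20% = 0.96%.
Via Windward: 66% × 20% = 13.2%.
Via Ridgeback → Orbis: 32% × 100% × 72% = 23.04%.
Total: 0.96% + 13.2% + 23.04% = 37.2%.
Rounded: 37.20%.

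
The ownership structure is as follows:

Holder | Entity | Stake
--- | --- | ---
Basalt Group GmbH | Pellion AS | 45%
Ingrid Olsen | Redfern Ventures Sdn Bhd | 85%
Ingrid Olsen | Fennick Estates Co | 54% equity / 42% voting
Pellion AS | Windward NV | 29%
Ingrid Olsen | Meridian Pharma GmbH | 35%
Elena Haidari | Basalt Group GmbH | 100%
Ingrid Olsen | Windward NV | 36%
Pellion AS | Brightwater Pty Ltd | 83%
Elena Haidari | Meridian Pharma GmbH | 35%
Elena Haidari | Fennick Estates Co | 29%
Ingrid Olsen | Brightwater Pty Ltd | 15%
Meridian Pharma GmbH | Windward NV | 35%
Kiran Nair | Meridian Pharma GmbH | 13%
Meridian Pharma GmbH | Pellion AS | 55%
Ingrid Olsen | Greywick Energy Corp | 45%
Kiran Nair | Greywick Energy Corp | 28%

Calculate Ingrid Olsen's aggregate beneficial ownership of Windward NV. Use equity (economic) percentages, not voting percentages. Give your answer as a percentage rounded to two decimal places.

53.83%

Ingrid reaches Windward along 3 paths.
Direct stake: 36% = 36%.
Via Meridian → Pellion: 35% × 55% × 29% = 5.5825%.
Via Meridian: 35% × 35% = 12.25%.
Total: 36% + 5.5825% + 12.25% = 53.8325%.
Rounded: 53.83%.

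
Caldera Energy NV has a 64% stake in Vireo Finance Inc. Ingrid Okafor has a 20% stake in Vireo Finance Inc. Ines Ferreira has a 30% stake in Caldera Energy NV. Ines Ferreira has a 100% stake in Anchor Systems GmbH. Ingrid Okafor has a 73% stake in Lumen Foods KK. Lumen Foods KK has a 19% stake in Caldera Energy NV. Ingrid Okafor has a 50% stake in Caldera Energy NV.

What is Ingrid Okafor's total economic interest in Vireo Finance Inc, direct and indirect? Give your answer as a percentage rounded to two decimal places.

Ingrid reaches Vireo along 3 paths.
Via Lumen → Caldera: 73% × 19% × 64% = 8.8768%.
Via Caldera: 50% × 64% = 32%.
Direct stake: 20% = 20%.
Total: 8.8768% + 32% + 20% = 60.8768%.
Rounded: 60.88%.

60.88%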